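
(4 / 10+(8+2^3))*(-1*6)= -492 / 5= -98.40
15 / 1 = 15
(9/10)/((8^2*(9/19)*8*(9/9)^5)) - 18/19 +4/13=-804267/1264640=-0.64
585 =585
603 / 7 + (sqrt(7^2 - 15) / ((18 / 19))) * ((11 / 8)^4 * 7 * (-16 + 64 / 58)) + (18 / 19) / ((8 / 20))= 11772 / 133 - 5841759 * sqrt(34) / 14848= -2205.60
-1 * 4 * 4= -16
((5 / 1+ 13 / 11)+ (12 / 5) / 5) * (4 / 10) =2.66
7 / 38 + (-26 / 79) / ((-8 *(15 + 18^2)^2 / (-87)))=42360379 / 229995228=0.18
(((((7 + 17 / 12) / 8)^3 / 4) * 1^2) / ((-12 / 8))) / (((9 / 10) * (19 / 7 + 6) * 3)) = -0.01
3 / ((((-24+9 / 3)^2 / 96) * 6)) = 16 / 147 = 0.11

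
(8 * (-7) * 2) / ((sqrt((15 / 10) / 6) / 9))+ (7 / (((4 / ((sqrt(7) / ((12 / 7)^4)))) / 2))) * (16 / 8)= -2016+ 16807 * sqrt(7) / 20736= -2013.86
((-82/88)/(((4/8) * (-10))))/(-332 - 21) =-41/77660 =-0.00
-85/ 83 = -1.02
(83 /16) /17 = 0.31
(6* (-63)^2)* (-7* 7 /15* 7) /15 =-36303.12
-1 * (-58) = 58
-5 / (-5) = 1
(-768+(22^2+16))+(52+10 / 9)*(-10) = -7192 / 9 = -799.11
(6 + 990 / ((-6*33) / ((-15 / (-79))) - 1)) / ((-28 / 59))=-388869 / 36533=-10.64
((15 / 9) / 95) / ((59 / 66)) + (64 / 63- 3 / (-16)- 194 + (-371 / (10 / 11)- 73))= -673.88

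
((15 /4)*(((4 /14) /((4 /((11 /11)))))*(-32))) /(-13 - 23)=5 /21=0.24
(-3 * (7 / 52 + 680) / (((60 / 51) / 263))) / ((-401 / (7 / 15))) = 1106880999 / 2085200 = 530.83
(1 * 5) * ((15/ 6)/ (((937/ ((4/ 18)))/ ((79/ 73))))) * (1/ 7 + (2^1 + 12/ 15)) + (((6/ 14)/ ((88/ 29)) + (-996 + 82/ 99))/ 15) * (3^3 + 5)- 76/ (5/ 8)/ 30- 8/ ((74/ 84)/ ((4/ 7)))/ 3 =-279984128425499/ 131540253075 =-2128.51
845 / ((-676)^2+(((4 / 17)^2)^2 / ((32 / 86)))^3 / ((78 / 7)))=0.00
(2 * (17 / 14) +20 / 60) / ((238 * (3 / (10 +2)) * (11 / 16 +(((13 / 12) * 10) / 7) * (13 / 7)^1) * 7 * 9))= 1856 / 8971767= 0.00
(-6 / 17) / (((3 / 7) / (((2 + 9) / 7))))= -1.29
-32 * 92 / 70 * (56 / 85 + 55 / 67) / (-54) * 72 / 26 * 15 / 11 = 24809088 / 5700695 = 4.35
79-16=63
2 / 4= 0.50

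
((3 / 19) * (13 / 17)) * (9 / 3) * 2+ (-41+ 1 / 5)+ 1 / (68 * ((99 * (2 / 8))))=-6407383 / 159885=-40.07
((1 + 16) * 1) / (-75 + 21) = -17 / 54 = -0.31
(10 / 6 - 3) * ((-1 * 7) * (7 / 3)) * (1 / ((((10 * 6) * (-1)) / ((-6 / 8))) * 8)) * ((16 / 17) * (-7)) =-0.22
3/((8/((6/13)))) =0.17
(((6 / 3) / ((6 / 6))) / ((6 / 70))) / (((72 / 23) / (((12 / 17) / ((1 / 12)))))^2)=148120 / 867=170.84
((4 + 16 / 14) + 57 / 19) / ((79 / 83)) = 4731 / 553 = 8.56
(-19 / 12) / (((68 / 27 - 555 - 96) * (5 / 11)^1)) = 1881 / 350180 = 0.01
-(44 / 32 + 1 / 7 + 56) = -3221 / 56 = -57.52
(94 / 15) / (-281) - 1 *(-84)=353966 / 4215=83.98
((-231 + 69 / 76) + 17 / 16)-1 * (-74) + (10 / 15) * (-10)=-147467 / 912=-161.70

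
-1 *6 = -6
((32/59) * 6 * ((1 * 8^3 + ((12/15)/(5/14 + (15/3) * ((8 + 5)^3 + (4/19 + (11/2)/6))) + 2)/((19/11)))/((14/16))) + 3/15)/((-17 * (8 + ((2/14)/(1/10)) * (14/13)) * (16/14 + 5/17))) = -17077510280940707/2084794415482500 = -8.19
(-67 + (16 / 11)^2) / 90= -2617 / 3630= -0.72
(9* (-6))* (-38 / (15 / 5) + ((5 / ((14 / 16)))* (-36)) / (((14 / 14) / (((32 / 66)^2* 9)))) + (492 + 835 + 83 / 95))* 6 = -22941575784 / 80465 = -285112.48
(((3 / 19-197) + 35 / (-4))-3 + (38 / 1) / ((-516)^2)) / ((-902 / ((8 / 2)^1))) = 527619185 / 570386916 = 0.93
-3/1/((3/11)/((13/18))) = -143/18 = -7.94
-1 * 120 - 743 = -863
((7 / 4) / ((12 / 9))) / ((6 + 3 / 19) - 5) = 399 / 352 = 1.13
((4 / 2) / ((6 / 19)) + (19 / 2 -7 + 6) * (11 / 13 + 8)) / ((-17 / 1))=-6359 / 1326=-4.80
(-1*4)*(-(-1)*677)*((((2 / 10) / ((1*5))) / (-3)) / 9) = 2708 / 675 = 4.01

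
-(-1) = 1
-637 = -637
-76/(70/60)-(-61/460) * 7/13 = -2723891/41860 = -65.07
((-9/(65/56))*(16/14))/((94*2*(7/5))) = -144/4277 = -0.03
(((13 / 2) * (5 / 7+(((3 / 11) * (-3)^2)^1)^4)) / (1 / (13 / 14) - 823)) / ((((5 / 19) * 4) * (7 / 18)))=-27405586377 / 38327575825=-0.72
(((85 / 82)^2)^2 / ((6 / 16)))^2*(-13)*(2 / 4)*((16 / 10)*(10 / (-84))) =35423768255078125 / 3018301736607738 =11.74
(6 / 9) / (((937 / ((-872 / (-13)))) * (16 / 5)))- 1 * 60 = -2192035 / 36543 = -59.99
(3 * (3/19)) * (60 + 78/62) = 17091/589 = 29.02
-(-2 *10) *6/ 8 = 15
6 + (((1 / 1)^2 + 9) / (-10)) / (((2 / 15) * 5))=9 / 2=4.50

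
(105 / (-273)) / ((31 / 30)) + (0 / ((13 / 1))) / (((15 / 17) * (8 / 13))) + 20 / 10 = 1.63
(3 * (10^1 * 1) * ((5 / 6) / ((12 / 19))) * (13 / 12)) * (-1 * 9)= -6175 / 16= -385.94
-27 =-27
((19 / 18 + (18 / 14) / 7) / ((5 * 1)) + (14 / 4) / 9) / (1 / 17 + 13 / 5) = 1326 / 5537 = 0.24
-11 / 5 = -2.20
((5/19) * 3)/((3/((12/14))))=30/133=0.23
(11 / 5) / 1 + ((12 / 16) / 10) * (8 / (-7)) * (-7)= 14 / 5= 2.80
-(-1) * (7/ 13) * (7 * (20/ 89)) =980/ 1157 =0.85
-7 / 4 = -1.75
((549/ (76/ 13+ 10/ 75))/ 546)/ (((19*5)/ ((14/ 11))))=549/ 243694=0.00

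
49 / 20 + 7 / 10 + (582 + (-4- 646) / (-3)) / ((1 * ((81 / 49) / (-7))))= -16421251 / 4860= -3378.86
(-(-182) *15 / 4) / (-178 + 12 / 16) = -2730 / 709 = -3.85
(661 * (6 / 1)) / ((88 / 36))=17847 / 11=1622.45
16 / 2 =8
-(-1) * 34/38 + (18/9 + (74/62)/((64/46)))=3.75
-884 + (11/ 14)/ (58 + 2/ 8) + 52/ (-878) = -632984704/ 716009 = -884.05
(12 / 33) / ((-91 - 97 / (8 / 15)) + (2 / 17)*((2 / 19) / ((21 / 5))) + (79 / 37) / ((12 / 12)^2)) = -0.00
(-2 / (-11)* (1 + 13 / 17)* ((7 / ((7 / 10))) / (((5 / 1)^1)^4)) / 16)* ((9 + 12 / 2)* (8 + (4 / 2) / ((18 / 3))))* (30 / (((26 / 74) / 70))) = 582750 / 2431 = 239.72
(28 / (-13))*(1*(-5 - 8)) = 28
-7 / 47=-0.15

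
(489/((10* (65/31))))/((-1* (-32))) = 15159/20800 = 0.73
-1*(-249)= 249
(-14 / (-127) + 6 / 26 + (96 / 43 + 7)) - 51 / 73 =45994245 / 5182489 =8.87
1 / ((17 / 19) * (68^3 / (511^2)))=4961299 / 5345344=0.93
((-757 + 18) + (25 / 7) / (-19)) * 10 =-7391.88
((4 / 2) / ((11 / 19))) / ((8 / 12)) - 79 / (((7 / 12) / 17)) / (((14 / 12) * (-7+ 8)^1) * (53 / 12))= -12615843 / 28567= -441.62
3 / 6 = 1 / 2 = 0.50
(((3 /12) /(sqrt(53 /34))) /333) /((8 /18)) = sqrt(1802) /31376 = 0.00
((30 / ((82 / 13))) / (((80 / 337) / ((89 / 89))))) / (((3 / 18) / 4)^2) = 473148 / 41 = 11540.20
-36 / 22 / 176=-9 / 968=-0.01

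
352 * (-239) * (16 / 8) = -168256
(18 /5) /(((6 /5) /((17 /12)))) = 17 /4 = 4.25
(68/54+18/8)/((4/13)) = 4927/432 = 11.41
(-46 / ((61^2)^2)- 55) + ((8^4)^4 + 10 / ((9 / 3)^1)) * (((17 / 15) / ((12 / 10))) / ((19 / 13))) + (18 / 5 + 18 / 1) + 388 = 181888800740283.58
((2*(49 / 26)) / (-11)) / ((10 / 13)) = -49 / 110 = -0.45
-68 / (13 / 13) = -68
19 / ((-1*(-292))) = 19 / 292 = 0.07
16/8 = 2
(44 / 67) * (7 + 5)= 528 / 67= 7.88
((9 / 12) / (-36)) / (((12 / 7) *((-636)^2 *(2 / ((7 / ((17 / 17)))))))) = -49 / 465979392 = -0.00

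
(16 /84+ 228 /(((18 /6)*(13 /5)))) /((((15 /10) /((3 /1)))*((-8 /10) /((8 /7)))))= -160640 /1911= -84.06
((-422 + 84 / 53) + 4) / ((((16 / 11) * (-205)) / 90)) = 1092465 / 8692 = 125.69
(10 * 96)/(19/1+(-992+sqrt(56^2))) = -1.05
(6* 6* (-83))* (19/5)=-56772/5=-11354.40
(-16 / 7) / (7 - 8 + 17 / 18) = 288 / 7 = 41.14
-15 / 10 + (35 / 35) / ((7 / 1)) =-19 / 14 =-1.36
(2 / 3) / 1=2 / 3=0.67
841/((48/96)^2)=3364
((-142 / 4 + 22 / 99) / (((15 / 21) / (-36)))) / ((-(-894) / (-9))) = -2667 / 149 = -17.90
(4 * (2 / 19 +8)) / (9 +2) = 56 / 19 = 2.95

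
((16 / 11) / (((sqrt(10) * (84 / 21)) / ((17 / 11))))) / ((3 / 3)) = 34 * sqrt(10) / 605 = 0.18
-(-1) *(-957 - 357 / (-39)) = -12322 / 13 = -947.85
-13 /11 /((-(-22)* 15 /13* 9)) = -169 /32670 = -0.01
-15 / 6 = -5 / 2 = -2.50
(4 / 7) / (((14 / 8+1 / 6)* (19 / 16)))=768 / 3059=0.25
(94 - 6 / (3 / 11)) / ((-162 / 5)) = -20 / 9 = -2.22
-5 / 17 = -0.29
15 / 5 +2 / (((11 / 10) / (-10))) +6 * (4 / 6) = -123 / 11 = -11.18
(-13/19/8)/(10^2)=-13/15200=-0.00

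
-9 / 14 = -0.64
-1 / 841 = -0.00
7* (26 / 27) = 182 / 27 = 6.74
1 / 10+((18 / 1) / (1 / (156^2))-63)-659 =4373261 / 10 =437326.10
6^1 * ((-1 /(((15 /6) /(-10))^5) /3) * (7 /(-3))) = -14336 /3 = -4778.67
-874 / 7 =-124.86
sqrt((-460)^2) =460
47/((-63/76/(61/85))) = -40.69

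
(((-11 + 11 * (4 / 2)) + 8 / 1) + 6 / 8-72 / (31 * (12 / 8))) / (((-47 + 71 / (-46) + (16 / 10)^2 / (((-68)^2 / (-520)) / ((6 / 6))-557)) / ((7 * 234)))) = -7819166271735 / 12732334477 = -614.12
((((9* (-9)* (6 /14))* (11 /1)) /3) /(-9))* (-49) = -693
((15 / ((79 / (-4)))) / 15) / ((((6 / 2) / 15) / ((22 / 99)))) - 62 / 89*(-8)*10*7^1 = 24682360 / 63279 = 390.06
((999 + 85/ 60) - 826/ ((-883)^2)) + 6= 9416294141/ 9356268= 1006.42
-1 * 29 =-29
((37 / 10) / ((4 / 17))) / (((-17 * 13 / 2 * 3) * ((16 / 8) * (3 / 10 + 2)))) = -37 / 3588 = -0.01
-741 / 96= -247 / 32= -7.72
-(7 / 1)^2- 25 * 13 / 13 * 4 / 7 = -443 / 7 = -63.29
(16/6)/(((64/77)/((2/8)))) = 77/96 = 0.80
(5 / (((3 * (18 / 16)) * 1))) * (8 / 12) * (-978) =-26080 / 27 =-965.93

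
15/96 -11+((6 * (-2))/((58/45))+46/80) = -90847/4640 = -19.58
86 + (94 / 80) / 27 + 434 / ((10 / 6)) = 374159 / 1080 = 346.44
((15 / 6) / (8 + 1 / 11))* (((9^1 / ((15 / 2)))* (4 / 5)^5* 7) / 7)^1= 33792 / 278125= 0.12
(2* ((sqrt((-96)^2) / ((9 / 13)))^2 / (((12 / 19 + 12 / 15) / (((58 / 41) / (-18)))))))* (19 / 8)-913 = -334627001 / 56457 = -5927.11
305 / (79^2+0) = 305 / 6241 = 0.05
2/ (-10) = -1/ 5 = -0.20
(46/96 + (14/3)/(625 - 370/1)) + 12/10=20777/12240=1.70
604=604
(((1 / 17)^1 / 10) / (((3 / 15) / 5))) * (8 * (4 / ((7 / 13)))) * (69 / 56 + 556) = 4056650 / 833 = 4869.93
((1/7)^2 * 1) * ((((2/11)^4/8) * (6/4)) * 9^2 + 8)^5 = 22274297911956187657035851/32964749751695440450849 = 675.70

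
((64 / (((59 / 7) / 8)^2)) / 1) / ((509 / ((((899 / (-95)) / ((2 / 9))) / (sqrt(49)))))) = -115992576 / 168323755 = -0.69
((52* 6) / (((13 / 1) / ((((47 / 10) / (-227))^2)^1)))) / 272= 6627 / 175198600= 0.00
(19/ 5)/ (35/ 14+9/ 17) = 646/ 515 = 1.25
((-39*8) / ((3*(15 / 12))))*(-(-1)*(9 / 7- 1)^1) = -832 / 35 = -23.77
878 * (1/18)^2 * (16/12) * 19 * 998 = 16648636/243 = 68512.91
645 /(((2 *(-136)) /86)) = -27735 /136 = -203.93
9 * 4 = 36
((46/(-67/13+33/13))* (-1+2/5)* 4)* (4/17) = 14352/1445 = 9.93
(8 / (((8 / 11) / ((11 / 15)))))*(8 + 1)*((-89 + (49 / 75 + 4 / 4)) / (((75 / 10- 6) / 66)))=-34877524 / 125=-279020.19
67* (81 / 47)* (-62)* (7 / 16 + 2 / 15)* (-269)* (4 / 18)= 229631043 / 940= 244288.34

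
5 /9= 0.56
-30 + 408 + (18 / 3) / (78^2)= 383293 / 1014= 378.00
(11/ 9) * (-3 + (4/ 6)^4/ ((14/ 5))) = -18271/ 5103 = -3.58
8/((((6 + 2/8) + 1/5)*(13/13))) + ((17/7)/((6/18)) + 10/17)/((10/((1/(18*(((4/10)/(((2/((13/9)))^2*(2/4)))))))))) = 13958897/10377276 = 1.35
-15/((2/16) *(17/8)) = -960/17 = -56.47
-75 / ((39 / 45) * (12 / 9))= -3375 / 52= -64.90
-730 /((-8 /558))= 101835 /2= 50917.50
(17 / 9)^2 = 289 / 81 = 3.57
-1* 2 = -2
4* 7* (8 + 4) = 336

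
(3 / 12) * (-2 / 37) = -1 / 74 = -0.01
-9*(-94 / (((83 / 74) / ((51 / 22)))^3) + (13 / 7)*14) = 5506333404840 / 761048497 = 7235.19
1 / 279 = 0.00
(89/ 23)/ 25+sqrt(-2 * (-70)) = 89/ 575+2 * sqrt(35) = 11.99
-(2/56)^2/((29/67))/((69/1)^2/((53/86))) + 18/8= 20945616025/9309164256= 2.25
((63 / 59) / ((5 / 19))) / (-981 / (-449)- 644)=-537453 / 85011625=-0.01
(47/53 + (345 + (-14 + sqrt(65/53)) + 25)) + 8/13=358.61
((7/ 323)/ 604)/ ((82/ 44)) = 77/ 3999386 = 0.00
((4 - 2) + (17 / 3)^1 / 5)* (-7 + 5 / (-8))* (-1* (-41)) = -117547 / 120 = -979.56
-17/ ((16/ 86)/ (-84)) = 15351/ 2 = 7675.50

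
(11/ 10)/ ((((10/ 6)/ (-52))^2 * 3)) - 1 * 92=33116/ 125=264.93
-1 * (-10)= 10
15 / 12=5 / 4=1.25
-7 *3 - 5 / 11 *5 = -256 / 11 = -23.27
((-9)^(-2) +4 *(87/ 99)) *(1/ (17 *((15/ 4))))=12572/ 227205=0.06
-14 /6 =-7 /3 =-2.33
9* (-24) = -216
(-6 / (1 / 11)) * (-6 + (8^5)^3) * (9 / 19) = -20899517020762644 / 19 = -1099974580040139.16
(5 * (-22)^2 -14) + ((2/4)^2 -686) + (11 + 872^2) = 3048461/4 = 762115.25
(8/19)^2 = 64/361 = 0.18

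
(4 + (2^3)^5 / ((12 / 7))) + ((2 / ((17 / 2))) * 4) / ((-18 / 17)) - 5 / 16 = 2752915 / 144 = 19117.47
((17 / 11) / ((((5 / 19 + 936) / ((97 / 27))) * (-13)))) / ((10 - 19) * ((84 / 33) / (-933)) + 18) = -9743941 / 385013766618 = -0.00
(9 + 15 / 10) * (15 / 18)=35 / 4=8.75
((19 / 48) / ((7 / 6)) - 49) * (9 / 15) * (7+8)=-24525 / 56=-437.95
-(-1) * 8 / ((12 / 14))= 28 / 3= 9.33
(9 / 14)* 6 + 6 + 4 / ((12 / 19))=340 / 21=16.19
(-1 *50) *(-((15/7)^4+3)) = 2891400/2401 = 1204.25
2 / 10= 0.20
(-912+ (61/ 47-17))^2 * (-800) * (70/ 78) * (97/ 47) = -132396949776000/ 103823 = -1275217916.80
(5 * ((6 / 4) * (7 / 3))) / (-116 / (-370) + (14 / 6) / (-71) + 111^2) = 1379175 / 971040128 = 0.00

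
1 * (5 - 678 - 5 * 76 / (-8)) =-1251 / 2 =-625.50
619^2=383161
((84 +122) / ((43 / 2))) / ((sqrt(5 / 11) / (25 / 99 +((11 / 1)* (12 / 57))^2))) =82683868* sqrt(55) / 7683885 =79.80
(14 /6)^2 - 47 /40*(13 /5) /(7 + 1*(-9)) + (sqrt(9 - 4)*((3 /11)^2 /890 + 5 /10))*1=26927*sqrt(5) /53845 + 25099 /3600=8.09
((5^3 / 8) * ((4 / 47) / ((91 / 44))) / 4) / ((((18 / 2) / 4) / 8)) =22000 / 38493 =0.57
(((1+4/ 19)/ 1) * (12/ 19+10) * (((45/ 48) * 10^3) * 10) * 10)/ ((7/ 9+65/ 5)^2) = 8820140625/ 1387684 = 6356.02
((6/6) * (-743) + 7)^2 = 541696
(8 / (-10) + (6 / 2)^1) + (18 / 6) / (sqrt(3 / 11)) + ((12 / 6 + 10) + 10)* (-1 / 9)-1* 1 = -56 / 45 + sqrt(33) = 4.50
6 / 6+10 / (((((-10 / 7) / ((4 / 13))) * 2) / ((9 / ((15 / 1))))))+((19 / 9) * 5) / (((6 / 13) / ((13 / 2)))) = 1046059 / 7020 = 149.01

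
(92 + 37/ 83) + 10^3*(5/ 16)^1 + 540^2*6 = 290500821/ 166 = 1750004.95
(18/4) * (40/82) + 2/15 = 1432/615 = 2.33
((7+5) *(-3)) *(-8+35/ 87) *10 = 79320/ 29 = 2735.17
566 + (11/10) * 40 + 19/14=8559/14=611.36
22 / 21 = 1.05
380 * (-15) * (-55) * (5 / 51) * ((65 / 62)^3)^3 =2705493614449462890625 / 57532617821620096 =47025.39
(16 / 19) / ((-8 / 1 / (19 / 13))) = -2 / 13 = -0.15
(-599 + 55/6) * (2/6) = -3539/18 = -196.61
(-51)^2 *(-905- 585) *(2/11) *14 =-108513720/11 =-9864883.64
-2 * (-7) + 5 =19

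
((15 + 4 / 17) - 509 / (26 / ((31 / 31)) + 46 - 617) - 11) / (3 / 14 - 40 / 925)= 24808574 / 820879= 30.22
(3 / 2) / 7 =3 / 14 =0.21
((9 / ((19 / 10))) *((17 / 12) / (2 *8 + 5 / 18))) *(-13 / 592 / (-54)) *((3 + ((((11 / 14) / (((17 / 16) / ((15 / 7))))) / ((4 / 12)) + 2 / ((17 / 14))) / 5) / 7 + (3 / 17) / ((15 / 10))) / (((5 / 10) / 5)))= 6254755 / 1130412752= 0.01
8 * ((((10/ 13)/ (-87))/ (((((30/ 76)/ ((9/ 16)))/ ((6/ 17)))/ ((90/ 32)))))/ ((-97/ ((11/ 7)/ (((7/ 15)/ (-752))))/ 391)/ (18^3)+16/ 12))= -10672705216800/ 142225067906441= -0.08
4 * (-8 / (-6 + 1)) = 32 / 5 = 6.40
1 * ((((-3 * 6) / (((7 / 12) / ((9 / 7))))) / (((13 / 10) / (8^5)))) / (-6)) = 106168320 / 637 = 166669.26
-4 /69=-0.06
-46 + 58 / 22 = -477 / 11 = -43.36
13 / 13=1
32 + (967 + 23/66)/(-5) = -161.47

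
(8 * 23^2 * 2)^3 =606355001344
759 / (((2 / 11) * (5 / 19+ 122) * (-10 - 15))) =-6897 / 5050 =-1.37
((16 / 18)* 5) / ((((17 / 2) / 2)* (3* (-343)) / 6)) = -320 / 52479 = -0.01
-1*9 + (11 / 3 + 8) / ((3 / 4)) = 59 / 9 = 6.56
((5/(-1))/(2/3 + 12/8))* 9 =-270/13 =-20.77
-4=-4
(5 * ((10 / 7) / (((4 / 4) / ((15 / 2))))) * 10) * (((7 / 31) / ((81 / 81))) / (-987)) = -1250 / 10199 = -0.12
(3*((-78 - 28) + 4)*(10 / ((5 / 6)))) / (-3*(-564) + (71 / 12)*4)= -11016 / 5147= -2.14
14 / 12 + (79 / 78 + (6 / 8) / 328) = 111637 / 51168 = 2.18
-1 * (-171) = 171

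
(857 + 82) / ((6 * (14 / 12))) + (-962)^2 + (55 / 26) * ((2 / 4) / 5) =336910521 / 364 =925578.35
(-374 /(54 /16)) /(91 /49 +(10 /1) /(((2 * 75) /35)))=-238 /9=-26.44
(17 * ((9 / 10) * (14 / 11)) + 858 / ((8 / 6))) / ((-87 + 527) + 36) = 72927 / 52360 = 1.39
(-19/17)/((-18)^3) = 19/99144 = 0.00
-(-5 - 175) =180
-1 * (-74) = 74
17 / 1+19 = 36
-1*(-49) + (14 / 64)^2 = 50225 / 1024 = 49.05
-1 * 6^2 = -36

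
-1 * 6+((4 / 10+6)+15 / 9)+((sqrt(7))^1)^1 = 31 / 15+sqrt(7) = 4.71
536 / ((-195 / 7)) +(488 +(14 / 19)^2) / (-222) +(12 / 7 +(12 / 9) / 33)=-11844987634 / 601666065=-19.69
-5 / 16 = -0.31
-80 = -80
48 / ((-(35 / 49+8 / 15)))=-5040 / 131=-38.47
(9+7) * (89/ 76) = 356/ 19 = 18.74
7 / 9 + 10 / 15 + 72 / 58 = 701 / 261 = 2.69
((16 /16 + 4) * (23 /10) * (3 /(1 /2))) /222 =23 /74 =0.31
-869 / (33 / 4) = -105.33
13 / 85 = 0.15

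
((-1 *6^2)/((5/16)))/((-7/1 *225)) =64/875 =0.07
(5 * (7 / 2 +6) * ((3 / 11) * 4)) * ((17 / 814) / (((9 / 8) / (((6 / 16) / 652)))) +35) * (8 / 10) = 1058802683 / 729751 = 1450.91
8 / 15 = 0.53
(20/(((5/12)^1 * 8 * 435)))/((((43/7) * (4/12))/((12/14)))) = 36/6235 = 0.01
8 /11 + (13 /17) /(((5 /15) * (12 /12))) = 565 /187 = 3.02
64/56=8/7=1.14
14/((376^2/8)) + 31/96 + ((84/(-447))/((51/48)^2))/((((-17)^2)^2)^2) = 20620398057814178195/63700439845217693664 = 0.32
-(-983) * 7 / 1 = 6881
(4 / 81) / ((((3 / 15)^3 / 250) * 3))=125000 / 243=514.40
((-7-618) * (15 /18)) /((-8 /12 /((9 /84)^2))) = 28125 /3136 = 8.97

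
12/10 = 6/5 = 1.20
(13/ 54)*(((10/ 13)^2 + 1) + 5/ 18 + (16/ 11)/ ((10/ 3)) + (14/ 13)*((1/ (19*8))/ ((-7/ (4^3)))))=7124147/ 13204620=0.54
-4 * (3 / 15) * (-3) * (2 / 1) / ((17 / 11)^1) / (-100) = -66 / 2125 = -0.03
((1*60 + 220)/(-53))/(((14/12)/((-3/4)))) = 180/53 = 3.40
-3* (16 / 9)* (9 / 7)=-48 / 7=-6.86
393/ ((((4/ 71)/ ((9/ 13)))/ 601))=150927327/ 52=2902448.60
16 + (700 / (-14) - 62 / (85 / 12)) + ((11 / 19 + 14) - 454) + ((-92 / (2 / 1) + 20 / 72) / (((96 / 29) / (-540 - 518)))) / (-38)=-866.73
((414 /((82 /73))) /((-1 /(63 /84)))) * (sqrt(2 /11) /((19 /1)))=-6.20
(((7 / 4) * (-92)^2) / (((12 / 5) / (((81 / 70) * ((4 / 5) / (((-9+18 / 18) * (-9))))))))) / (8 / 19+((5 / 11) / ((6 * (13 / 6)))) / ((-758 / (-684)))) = 1634202141 / 9321320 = 175.32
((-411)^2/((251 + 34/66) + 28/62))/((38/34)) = 2937705111/4897478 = 599.84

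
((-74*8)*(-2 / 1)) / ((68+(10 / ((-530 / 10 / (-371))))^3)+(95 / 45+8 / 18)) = 0.00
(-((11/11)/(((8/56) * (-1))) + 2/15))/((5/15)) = 103/5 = 20.60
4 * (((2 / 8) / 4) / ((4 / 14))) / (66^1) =7 / 528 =0.01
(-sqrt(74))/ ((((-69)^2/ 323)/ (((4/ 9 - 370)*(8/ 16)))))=537149*sqrt(74)/ 42849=107.84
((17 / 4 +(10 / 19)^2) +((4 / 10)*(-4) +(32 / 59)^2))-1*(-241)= 6137966873 / 25132820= 244.22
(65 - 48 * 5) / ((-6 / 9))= 525 / 2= 262.50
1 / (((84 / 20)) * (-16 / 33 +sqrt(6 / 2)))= 880 / 21077 +1815 * sqrt(3) / 21077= 0.19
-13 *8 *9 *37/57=-11544/19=-607.58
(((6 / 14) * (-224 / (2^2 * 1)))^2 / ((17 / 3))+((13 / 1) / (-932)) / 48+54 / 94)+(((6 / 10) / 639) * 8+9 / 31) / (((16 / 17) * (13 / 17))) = 174949130941387 / 1704574838720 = 102.64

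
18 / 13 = 1.38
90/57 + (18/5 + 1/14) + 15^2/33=176563/14630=12.07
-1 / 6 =-0.17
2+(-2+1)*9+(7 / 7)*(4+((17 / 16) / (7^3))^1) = -16447 / 5488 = -3.00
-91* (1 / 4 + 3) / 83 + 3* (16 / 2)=6785 / 332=20.44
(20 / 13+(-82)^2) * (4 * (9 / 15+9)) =16786944 / 65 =258260.68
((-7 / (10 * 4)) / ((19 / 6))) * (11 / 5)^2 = -2541 / 9500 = -0.27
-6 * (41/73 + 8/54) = -2798/657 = -4.26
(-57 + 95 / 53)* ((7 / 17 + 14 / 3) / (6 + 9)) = -18.69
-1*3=-3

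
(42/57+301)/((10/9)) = 51597/190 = 271.56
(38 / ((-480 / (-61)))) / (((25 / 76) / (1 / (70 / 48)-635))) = -488888221 / 52500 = -9312.16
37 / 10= 3.70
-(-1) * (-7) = -7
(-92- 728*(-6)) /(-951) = -4276 /951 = -4.50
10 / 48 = 5 / 24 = 0.21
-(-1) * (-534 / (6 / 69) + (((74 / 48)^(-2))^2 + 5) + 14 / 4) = -6132.32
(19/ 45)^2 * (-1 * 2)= -722/ 2025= -0.36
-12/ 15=-4/ 5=-0.80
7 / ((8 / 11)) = 77 / 8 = 9.62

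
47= 47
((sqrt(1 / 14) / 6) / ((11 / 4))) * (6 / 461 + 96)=14754 * sqrt(14) / 35497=1.56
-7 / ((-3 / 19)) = 133 / 3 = 44.33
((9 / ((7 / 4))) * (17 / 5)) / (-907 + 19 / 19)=-102 / 5285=-0.02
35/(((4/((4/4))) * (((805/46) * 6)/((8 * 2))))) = 4/3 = 1.33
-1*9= -9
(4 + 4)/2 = 4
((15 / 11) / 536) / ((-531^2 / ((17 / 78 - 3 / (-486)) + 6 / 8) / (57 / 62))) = -35435 / 4385219881536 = -0.00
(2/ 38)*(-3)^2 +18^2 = 6165/ 19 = 324.47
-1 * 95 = -95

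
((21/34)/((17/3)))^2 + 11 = 3678893/334084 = 11.01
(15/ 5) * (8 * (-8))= -192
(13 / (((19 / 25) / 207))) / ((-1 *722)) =-67275 / 13718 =-4.90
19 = 19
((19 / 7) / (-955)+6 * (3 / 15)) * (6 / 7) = 48018 / 46795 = 1.03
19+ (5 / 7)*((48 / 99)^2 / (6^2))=1303853 / 68607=19.00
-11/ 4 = -2.75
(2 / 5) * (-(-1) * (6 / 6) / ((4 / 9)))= 9 / 10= 0.90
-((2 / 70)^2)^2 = -1 / 1500625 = -0.00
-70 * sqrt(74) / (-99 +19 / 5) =25 * sqrt(74) / 34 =6.33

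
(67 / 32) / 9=67 / 288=0.23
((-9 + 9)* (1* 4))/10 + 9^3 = 729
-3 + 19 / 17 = -32 / 17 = -1.88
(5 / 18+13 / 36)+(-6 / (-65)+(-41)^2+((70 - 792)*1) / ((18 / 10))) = 2996651 / 2340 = 1280.62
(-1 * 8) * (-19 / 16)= 19 / 2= 9.50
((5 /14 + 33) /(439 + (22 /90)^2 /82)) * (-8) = -310181400 /510272497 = -0.61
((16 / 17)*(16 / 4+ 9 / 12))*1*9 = 684 / 17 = 40.24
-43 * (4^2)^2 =-11008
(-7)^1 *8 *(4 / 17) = -13.18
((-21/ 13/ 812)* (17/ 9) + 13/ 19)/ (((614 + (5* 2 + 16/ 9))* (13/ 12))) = 526401/ 524446208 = 0.00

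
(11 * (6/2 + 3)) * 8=528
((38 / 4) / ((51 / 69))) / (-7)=-437 / 238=-1.84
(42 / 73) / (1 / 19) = 798 / 73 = 10.93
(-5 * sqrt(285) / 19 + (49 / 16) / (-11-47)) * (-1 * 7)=343 / 928 + 35 * sqrt(285) / 19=31.47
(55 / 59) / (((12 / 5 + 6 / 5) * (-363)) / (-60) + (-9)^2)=2750 / 303201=0.01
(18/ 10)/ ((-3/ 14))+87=393/ 5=78.60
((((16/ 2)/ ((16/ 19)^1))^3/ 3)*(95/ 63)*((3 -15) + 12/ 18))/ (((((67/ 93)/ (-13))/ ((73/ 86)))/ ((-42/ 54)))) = -325882647415/ 5600664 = -58186.43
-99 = -99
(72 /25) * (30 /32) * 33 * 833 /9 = 82467 /10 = 8246.70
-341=-341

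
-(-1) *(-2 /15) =-2 /15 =-0.13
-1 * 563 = -563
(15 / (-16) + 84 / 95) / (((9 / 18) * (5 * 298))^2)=-81 / 843638000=-0.00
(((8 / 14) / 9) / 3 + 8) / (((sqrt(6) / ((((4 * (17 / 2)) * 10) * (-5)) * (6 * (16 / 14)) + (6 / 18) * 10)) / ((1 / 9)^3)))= -185505340 * sqrt(6) / 8680203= -52.35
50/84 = 25/42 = 0.60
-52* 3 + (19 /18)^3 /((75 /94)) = -33794827 /218700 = -154.53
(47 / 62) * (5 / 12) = 235 / 744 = 0.32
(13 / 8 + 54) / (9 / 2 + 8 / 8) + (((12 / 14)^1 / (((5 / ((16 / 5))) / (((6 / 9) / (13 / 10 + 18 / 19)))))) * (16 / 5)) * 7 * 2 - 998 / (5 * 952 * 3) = 103808009 / 5988675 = 17.33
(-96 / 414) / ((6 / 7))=-56 / 207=-0.27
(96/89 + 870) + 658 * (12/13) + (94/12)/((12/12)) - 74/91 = 5552737/3738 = 1485.48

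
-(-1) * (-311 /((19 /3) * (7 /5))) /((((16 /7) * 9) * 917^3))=-1555 /703238834256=-0.00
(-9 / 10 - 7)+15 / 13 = -6.75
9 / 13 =0.69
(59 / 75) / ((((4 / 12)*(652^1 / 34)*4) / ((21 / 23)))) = 21063 / 749800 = 0.03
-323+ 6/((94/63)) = -318.98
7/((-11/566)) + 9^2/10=-38729/110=-352.08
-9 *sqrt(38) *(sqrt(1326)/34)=-9 *sqrt(12597)/17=-59.42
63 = 63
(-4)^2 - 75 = -59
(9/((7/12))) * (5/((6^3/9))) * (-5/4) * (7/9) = -25/8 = -3.12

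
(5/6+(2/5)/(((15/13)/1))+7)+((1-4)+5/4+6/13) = 8959/1300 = 6.89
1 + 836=837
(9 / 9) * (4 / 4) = 1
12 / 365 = 0.03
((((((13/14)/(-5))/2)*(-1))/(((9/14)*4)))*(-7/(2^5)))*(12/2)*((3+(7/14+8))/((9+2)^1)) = -2093/42240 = -0.05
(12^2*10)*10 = 14400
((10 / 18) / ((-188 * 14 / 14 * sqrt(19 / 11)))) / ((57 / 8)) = -10 * sqrt(209) / 458109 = -0.00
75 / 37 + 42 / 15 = 893 / 185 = 4.83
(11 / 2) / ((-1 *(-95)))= 0.06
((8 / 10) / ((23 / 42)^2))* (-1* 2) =-14112 / 2645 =-5.34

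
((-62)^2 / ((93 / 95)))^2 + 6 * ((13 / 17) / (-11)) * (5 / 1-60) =2359066310 / 153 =15418734.05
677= 677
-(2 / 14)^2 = -1 / 49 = -0.02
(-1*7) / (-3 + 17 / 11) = 77 / 16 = 4.81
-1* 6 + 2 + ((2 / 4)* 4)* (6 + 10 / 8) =21 / 2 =10.50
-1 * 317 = -317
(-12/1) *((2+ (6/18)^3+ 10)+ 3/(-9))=-1264/9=-140.44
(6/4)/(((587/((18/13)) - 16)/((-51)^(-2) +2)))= 15609/2122127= 0.01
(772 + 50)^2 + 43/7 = 4729831/7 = 675690.14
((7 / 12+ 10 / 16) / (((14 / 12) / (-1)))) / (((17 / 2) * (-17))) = 0.01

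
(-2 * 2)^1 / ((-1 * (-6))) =-2 / 3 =-0.67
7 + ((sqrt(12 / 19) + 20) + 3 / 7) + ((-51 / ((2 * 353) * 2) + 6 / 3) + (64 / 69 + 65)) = 2 * sqrt(57) / 19 + 65007851 / 681996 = 96.11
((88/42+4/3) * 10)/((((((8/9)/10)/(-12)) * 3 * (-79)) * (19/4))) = 43200/10507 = 4.11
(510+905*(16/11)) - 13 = 19947/11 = 1813.36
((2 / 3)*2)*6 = 8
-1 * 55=-55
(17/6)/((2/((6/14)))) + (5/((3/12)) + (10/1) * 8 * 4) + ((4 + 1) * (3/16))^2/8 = 4884519/14336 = 340.72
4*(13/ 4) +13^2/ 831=10972/ 831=13.20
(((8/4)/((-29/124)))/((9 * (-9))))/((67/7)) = 1736/157383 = 0.01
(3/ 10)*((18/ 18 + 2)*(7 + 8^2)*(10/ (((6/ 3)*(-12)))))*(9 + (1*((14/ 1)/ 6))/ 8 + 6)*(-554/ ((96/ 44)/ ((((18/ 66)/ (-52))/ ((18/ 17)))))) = -122702413/ 239616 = -512.08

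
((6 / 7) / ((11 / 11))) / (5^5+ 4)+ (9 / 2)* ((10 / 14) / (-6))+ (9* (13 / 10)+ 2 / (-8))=398436 / 36505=10.91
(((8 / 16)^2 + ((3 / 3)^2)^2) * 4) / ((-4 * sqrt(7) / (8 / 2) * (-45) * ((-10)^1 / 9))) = -sqrt(7) / 70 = -0.04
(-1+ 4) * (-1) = -3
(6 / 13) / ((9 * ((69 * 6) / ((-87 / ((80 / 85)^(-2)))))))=-7424 / 777699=-0.01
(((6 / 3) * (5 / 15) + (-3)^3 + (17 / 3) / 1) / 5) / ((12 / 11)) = -341 / 90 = -3.79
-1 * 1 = -1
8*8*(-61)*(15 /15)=-3904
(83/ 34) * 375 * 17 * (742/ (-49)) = -1649625/ 7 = -235660.71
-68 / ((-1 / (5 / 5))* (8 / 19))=323 / 2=161.50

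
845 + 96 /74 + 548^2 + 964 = 11178229 /37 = 302114.30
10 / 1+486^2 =236206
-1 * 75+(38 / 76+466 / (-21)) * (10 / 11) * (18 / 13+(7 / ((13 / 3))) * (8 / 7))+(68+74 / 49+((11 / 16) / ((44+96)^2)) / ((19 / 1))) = -58958609627 / 852051200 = -69.20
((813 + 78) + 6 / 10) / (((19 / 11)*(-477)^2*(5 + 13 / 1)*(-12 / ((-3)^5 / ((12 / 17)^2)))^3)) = 591829054311 / 69954437120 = 8.46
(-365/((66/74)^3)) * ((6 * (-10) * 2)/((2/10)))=308679.27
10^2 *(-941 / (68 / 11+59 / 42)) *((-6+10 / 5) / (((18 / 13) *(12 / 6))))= 37677640 / 2103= 17916.14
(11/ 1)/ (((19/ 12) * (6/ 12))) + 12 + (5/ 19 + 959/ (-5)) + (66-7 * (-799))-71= 515124/ 95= 5422.36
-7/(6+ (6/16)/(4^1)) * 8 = -1792/195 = -9.19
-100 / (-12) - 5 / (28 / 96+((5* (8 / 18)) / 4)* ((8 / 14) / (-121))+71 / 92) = 3.62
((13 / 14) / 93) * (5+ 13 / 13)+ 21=21.06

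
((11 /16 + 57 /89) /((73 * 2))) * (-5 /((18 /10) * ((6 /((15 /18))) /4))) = -236375 /16840224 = -0.01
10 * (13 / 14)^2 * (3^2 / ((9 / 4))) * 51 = 86190 / 49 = 1758.98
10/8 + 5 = 25/4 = 6.25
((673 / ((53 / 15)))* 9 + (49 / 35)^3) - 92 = 10765554 / 6625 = 1624.99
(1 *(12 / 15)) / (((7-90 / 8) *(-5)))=16 / 425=0.04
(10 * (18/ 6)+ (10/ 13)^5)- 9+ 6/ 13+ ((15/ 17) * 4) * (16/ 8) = 181719983/ 6311981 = 28.79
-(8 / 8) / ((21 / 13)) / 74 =-13 / 1554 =-0.01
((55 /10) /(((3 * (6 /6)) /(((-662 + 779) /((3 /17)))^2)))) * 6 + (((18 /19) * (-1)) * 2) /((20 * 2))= 918699201 /190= 4835258.95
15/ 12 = 5/ 4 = 1.25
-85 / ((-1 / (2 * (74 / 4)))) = 3145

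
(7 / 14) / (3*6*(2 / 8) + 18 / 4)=1 / 18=0.06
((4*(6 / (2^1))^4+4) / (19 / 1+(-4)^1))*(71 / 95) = 23288 / 1425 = 16.34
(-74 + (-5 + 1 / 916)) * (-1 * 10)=789.99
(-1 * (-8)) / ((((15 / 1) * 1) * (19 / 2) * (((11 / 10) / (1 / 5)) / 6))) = 64 / 1045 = 0.06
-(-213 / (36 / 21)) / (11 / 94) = 1061.77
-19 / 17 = -1.12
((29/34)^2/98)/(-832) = -841/94255616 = -0.00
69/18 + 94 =587/6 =97.83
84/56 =1.50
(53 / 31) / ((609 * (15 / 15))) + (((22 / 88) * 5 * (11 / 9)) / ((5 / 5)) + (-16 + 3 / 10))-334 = -394385423 / 1132740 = -348.17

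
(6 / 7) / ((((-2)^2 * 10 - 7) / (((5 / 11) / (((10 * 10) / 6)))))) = 3 / 4235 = 0.00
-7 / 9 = -0.78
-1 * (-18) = 18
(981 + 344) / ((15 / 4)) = 1060 / 3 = 353.33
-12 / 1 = -12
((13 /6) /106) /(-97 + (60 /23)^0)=-13 /61056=-0.00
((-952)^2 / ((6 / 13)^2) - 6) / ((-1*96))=-19145645 / 432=-44318.62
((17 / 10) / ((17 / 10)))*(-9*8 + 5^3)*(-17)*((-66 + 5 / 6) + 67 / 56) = 9683047 / 168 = 57637.18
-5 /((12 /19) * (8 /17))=-1615 /96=-16.82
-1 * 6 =-6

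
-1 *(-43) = 43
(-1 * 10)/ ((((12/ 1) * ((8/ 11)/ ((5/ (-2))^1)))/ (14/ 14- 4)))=-8.59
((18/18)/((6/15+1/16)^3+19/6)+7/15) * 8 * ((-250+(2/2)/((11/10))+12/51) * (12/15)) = -1697975288576/1379388725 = -1230.96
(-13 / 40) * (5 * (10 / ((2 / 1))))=-65 / 8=-8.12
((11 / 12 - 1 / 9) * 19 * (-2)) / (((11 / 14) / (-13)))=50141 / 99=506.47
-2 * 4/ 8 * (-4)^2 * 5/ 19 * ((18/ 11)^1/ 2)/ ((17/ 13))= -9360/ 3553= -2.63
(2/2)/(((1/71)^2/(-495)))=-2495295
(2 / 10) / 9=1 / 45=0.02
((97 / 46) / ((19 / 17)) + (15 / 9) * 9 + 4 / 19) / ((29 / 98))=732207 / 12673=57.78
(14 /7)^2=4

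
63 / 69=0.91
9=9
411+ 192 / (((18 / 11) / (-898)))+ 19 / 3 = -104948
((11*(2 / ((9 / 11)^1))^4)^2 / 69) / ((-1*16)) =-414998793616 / 2970223749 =-139.72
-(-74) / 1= 74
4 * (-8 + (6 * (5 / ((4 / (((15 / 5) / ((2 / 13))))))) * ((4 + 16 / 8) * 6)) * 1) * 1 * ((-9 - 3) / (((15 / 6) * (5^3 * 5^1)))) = -504672 / 3125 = -161.50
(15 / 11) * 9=135 / 11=12.27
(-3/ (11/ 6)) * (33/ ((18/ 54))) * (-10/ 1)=1620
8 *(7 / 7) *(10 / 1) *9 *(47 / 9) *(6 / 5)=4512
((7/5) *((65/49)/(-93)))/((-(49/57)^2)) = 14079/521017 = 0.03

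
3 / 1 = 3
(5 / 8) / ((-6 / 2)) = -5 / 24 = -0.21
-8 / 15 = -0.53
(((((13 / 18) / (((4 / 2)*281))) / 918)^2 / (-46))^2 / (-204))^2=815730721 / 10306321278217840736382055917838498295748656659020801017437923311616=0.00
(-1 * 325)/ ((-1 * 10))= 65/ 2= 32.50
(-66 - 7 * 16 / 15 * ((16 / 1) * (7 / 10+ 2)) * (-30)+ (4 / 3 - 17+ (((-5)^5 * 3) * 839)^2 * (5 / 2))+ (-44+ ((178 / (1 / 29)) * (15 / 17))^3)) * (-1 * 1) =-22810758898104248417 / 147390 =-154764630559089.82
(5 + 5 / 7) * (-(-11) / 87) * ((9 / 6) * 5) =1100 / 203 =5.42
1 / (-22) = -1 / 22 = -0.05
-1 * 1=-1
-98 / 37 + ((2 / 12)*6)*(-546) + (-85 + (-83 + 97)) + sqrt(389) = -22927 / 37 + sqrt(389) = -599.93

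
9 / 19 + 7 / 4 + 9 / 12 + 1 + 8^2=2583 / 38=67.97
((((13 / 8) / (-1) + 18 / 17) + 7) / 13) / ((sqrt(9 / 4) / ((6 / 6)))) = 875 / 2652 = 0.33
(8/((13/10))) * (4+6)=800/13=61.54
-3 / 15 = -1 / 5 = -0.20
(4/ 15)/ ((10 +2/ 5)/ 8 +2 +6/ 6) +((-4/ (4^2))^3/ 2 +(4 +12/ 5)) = 532859/ 82560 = 6.45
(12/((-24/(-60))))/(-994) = -15/497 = -0.03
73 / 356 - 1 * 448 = -159415 / 356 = -447.79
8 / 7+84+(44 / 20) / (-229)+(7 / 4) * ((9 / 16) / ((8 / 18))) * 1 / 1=179224313 / 2051840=87.35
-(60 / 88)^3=-3375 / 10648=-0.32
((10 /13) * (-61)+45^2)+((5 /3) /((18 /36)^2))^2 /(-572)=1978.00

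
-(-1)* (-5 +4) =-1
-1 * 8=-8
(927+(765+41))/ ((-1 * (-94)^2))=-0.20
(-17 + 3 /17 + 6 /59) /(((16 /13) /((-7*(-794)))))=-151480511 /2006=-75513.71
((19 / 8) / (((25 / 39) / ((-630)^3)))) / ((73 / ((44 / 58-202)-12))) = 5729006850840 / 2117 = 2706191238.00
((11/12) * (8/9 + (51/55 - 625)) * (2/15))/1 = -154238/2025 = -76.17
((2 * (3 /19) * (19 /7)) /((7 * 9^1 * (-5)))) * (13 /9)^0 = -2 /735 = -0.00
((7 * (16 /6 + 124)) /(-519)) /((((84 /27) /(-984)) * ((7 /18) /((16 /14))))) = 13461120 /8477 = 1587.96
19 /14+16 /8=47 /14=3.36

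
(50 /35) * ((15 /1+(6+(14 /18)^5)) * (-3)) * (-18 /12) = 897740 /6561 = 136.83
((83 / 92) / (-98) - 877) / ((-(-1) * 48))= -2635705 / 144256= -18.27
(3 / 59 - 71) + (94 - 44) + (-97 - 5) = -7254 / 59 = -122.95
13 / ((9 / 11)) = 143 / 9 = 15.89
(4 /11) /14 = 2 /77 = 0.03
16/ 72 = 2/ 9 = 0.22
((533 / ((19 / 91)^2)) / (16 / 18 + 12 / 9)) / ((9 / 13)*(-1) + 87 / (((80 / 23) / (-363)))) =-229516196 / 378786831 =-0.61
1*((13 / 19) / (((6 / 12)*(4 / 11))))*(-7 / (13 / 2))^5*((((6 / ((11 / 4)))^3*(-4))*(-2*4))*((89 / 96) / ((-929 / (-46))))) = -5073065754624 / 60999755531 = -83.17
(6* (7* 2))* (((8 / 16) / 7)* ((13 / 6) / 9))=13 / 9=1.44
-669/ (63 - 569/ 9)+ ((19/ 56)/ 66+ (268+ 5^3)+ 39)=3442.51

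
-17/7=-2.43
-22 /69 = -0.32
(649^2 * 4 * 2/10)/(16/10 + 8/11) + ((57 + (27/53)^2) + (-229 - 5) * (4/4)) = 12998802851/89888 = 144611.10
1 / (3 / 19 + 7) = 19 / 136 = 0.14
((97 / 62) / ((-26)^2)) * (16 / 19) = 194 / 99541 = 0.00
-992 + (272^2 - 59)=72933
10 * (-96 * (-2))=1920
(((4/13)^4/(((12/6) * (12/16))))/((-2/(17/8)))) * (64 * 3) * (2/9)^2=-139264/2313441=-0.06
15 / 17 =0.88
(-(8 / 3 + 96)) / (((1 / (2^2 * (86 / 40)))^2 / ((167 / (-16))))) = 11424971 / 150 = 76166.47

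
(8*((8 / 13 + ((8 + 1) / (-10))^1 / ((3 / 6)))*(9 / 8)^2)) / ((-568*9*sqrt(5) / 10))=693*sqrt(5) / 147680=0.01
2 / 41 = 0.05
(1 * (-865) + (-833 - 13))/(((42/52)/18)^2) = -41638896/49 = -849773.39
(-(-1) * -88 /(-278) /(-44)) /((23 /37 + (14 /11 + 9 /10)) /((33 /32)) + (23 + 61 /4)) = -89540 /509786531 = -0.00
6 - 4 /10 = 28 /5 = 5.60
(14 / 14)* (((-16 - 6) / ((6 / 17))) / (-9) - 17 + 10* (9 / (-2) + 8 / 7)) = -8249 / 189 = -43.65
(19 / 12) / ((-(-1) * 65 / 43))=817 / 780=1.05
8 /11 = 0.73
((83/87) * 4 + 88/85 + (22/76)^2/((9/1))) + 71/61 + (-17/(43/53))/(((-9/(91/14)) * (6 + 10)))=520634688917/74691708640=6.97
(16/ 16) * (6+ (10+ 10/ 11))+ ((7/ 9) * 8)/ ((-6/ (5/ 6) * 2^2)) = 29747/ 1782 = 16.69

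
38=38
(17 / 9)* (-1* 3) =-17 / 3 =-5.67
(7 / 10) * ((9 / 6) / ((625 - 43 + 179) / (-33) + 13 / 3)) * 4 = -231 / 1030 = -0.22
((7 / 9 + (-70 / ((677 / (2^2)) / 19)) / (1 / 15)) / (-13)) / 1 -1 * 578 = -45069341 / 79209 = -568.99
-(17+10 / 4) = -39 / 2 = -19.50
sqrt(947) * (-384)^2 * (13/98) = 958464 * sqrt(947)/49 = 601942.09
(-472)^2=222784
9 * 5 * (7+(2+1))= 450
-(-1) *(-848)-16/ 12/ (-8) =-5087/ 6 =-847.83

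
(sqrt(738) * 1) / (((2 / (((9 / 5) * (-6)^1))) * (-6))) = 27 * sqrt(82) / 10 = 24.45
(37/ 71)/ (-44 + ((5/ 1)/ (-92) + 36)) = -3404/ 52611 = -0.06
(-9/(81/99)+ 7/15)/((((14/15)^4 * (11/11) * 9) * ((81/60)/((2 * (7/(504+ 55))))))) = -49375/1725633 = -0.03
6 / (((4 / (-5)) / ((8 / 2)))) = -30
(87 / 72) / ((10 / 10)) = 29 / 24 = 1.21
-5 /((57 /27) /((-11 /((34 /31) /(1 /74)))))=0.32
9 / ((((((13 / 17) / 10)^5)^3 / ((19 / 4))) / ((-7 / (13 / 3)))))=-2569740294492937128165750000000000000 / 665416609183179841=-3861851746753624749.44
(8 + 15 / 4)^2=2209 / 16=138.06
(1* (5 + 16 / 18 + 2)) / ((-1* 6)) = -1.31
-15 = -15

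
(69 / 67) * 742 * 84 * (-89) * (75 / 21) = -1366986600 / 67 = -20402785.07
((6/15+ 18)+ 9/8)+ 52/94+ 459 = 479.08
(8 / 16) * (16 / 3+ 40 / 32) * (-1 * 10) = -395 / 12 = -32.92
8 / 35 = 0.23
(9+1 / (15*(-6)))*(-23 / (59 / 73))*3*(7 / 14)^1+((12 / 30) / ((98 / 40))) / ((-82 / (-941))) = -2715522239 / 7111860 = -381.83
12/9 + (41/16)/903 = 6435/4816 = 1.34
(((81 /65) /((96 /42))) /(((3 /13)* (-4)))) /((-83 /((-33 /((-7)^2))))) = -891 /185920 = -0.00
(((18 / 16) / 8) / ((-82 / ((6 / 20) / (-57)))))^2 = 81 / 994248294400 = 0.00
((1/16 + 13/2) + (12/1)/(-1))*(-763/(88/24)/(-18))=-22127/352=-62.86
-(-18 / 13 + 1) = 5 / 13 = 0.38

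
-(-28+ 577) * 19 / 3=-3477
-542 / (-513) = 542 / 513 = 1.06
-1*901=-901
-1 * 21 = -21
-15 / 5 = -3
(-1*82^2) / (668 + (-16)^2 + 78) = -3362 / 501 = -6.71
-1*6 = -6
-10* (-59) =590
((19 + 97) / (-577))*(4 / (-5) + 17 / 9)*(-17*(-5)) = -96628 / 5193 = -18.61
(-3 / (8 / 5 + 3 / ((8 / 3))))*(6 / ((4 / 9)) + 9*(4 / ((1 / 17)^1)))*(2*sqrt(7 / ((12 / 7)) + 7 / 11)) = -25020*sqrt(20559) / 1199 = -2992.05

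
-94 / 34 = -47 / 17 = -2.76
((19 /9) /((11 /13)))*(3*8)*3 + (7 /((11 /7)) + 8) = 192.09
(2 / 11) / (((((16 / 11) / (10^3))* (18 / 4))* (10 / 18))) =50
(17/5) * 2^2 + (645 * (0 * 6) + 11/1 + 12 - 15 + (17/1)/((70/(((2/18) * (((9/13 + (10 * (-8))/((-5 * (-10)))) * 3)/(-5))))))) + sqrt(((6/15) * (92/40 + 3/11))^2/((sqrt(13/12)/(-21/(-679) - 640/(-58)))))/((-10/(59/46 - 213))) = 1475203/68250 + 2756137 * 13^(3/4) * sqrt(175120502) * 3^(1/4)/4625978500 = 92.65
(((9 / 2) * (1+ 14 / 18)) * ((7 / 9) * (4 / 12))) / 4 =14 / 27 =0.52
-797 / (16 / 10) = -3985 / 8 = -498.12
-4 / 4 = -1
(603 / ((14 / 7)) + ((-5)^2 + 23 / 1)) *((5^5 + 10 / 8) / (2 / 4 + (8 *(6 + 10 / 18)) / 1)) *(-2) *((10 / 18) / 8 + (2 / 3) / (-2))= 166078905 / 15248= 10891.85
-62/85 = -0.73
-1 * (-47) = 47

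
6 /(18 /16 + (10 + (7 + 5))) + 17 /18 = 4009 /3330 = 1.20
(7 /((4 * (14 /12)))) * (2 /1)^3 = 12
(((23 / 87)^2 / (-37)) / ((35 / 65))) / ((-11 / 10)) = 68770 / 21564081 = 0.00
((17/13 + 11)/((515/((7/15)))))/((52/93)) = 1736/87035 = 0.02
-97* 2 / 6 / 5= -97 / 15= -6.47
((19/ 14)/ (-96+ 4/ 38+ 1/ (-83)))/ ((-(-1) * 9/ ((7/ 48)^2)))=-209741/ 6272432640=-0.00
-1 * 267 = -267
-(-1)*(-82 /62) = -41 /31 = -1.32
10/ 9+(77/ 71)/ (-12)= 2609/ 2556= 1.02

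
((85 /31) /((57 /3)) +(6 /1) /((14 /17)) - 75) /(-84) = 278591 /346332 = 0.80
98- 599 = -501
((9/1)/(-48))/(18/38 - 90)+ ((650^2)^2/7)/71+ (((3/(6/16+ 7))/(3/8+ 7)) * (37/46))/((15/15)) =359167505.08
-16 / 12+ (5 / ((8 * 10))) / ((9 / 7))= -185 / 144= -1.28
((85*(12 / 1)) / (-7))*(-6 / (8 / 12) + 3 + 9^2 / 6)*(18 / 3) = -45900 / 7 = -6557.14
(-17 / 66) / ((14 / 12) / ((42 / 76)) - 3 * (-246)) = -51 / 146542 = -0.00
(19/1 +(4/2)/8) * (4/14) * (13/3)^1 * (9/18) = 143/12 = 11.92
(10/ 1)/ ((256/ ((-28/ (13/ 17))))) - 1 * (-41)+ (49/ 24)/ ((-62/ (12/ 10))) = 2548907/ 64480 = 39.53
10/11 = 0.91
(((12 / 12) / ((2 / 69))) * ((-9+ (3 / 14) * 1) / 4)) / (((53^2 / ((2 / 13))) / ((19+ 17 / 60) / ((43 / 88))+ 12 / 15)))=-0.17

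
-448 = -448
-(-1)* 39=39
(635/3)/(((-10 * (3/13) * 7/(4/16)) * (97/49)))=-11557/6984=-1.65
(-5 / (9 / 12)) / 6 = -10 / 9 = -1.11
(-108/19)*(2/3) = -72/19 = -3.79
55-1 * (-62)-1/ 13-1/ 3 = 4547/ 39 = 116.59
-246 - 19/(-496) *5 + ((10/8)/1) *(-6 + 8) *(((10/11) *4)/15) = -4013473/16368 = -245.20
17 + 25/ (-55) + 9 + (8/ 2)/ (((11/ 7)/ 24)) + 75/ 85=16366/ 187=87.52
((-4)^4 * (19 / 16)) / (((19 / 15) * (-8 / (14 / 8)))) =-105 / 2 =-52.50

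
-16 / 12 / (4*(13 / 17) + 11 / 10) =-0.32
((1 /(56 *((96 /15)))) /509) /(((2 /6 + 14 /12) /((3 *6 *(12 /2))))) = 45 /114016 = 0.00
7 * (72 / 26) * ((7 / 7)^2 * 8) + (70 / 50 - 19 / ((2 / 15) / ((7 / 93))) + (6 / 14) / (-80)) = 32891903 / 225680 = 145.75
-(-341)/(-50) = -341/50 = -6.82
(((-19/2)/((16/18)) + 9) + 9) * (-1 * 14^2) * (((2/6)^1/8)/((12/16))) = -637/8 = -79.62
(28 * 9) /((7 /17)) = 612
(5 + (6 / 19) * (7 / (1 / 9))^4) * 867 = 81946985487 / 19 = 4312999236.16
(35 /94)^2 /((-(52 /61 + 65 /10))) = -74725 /3962946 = -0.02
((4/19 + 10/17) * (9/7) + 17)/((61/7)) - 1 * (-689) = 13616126/19703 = 691.07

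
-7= -7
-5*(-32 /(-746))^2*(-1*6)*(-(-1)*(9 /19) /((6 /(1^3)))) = 11520 /2643451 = 0.00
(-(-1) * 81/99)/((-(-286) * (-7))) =-9/22022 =-0.00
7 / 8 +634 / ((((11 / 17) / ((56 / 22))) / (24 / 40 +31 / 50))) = 73656471 / 24200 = 3043.66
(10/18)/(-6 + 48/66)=-55/522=-0.11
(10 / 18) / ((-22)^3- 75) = -5 / 96507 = -0.00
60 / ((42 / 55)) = 550 / 7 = 78.57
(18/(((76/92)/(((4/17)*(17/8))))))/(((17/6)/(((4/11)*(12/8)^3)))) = 16767/3553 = 4.72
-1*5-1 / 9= -46 / 9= -5.11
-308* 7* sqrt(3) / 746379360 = -539* sqrt(3) / 186594840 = -0.00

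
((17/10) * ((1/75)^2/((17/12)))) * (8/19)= 16/178125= 0.00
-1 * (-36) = 36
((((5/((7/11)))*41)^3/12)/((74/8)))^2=131485928426409390625/1449553329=90707893111.54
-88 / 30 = -44 / 15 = -2.93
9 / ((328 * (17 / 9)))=0.01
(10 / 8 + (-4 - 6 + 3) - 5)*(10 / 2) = -215 / 4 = -53.75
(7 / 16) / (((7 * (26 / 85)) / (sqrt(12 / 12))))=85 / 416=0.20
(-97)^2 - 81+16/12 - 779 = 25651/3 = 8550.33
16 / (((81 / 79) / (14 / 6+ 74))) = 289456 / 243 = 1191.18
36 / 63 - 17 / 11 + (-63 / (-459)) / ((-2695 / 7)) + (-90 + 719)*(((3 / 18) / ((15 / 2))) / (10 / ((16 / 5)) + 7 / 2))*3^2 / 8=1456087 / 1040655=1.40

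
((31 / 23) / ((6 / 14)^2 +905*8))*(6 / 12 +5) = 16709 / 16319374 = 0.00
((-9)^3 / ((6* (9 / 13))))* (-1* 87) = 30537 / 2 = 15268.50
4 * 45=180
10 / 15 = 2 / 3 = 0.67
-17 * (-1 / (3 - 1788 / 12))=-17 / 146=-0.12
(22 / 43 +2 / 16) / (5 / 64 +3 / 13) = 22776 / 11051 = 2.06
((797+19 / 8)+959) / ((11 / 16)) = 28134 / 11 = 2557.64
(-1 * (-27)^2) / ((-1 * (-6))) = -243 / 2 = -121.50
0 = 0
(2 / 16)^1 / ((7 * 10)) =0.00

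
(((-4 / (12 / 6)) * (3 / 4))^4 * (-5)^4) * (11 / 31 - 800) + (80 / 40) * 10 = -1254933205 / 496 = -2530107.27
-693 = -693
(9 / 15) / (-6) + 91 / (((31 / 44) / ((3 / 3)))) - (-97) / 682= 220292 / 1705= 129.20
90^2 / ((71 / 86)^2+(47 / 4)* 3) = 1198152 / 5315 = 225.43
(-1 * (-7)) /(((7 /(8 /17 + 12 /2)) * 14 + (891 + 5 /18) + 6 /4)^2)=1715175 /201980134084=0.00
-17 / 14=-1.21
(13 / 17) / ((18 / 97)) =4.12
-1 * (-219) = 219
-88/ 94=-44/ 47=-0.94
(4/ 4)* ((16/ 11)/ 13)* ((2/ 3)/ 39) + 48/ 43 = 804464/ 719433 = 1.12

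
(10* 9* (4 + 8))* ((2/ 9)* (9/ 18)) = 120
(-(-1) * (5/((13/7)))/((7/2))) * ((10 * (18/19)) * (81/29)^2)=11809800/207727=56.85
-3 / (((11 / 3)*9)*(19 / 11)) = -1 / 19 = -0.05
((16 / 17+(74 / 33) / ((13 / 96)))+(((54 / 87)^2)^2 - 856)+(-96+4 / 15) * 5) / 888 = -1698360191471 / 1145120473926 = -1.48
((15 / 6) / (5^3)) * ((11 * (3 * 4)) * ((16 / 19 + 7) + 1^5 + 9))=22374 / 475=47.10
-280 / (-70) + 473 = 477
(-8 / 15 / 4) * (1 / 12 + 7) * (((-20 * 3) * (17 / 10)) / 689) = 289 / 2067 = 0.14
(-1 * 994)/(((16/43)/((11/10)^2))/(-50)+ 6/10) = -1673.82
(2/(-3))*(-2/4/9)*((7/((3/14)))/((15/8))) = 784/1215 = 0.65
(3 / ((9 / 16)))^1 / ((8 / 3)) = 2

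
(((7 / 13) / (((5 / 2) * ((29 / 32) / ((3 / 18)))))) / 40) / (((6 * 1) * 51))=14 / 4326075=0.00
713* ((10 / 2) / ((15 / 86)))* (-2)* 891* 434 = -15807535128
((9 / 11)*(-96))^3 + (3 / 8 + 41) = -5159339791 / 10648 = -484536.04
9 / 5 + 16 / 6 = 67 / 15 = 4.47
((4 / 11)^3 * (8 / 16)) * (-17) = -544 / 1331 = -0.41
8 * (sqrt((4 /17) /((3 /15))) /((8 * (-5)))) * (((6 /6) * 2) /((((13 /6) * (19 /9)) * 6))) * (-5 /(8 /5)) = 45 * sqrt(85) /8398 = 0.05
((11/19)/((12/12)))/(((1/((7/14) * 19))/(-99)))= -1089/2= -544.50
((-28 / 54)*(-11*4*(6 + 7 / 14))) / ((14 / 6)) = 572 / 9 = 63.56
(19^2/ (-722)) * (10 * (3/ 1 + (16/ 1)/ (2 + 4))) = -85/ 3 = -28.33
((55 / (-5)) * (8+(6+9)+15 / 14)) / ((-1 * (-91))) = -3707 / 1274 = -2.91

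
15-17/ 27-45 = -827/ 27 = -30.63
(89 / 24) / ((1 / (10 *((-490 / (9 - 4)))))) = -21805 / 6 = -3634.17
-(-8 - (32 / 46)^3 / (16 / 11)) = 8.23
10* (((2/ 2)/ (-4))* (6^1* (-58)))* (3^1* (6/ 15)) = 1044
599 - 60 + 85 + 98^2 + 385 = 10613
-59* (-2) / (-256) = -59 / 128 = -0.46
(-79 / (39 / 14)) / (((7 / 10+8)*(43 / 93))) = -342860 / 48633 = -7.05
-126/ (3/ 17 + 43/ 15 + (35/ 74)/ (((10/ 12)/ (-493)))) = 1188810/ 2611303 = 0.46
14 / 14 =1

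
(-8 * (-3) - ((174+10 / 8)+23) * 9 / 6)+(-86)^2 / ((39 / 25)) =1393907 / 312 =4467.65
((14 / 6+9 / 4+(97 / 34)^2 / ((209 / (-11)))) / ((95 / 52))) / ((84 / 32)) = 0.87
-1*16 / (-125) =16 / 125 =0.13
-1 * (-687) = 687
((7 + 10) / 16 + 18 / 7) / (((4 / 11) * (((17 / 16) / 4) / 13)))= 489.08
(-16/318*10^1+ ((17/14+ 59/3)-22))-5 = -14741/2226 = -6.62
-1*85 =-85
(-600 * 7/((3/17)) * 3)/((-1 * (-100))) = -714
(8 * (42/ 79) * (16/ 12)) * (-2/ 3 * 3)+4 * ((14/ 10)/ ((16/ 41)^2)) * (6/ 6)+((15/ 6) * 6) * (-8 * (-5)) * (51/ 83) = 826926459/ 2098240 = 394.10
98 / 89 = 1.10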